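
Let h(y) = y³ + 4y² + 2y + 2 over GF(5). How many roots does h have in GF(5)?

1

Evaluate at each of the 5 elements of GF(5):
h(0) = 2; h(1) = 4; h(2) = 0 → root; h(3) = 1; h(4) = 3.
Roots: {2}.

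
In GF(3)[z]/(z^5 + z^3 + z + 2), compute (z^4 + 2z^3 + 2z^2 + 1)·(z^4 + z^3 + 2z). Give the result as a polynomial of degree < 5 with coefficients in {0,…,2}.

Multiply in GF(3)[z]: (z^4 + 2z^3 + 2z^2 + 1)·(z^4 + z^3 + 2z) = z^8 + z^6 + z^5 + 2z^4 + 2z^3 + 2z.
Reduce using z^5 ≡ 2z^3 + 2z + 1 (mod z^5 + z^3 + z + 2).
Reduced: z^4 + 2z^3 + z + 1.

z^4 + 2z^3 + z + 1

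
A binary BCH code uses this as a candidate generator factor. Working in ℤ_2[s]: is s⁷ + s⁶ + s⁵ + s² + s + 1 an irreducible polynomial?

Write h(s) = s⁷ + s⁶ + s⁵ + s² + s + 1.
Check for roots in ℤ_2: h(0) = 1; h(1) = 0 → root.
h(1) = 0, so (s − 1) divides h(s); h is reducible.

No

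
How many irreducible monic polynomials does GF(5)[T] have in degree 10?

976248

Gauss's count: N_{5}(10) = (1/10) Σ_{d|10} μ(10/d)·5^d.
Divisors of 10: 1, 2, 5, 10; μ(10/d) for each: 1, -1, -1, 1.
Σ = 5^1 − 5^2 − 5^5 + 5^10 = 9762480.
N = 9762480/10 = 976248.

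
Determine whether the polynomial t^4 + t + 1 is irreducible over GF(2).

Write P(t) = t^4 + t + 1.
Check for roots in GF(2): P(0) = 1; P(1) = 1.
No roots, so no linear factors.
Monic irreducibles of degree 2 over GF(2): t^2 + t + 1.
None of them divide P (all give nonzero remainder).
No irreducible factor of degree ≤ 2 exists, so P is irreducible over GF(2).

Yes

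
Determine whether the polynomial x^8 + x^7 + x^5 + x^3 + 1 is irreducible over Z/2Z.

Write m(x) = x^8 + x^7 + x^5 + x^3 + 1.
Check for roots in Z/2Z: m(0) = 1; m(1) = 1.
No roots, so no linear factors.
Monic irreducibles of degree 2 over GF(2): x^2 + x + 1.
None of them divide m (all give nonzero remainder).
Monic irreducibles of degree 3 over GF(2): x^3 + x + 1, x^3 + x^2 + 1.
None of them divide m (all give nonzero remainder).
Monic irreducibles of degree 4 over GF(2): x^4 + x + 1, x^4 + x^3 + 1, x^4 + x^3 + x^2 + x + 1.
None of them divide m (all give nonzero remainder).
No irreducible factor of degree ≤ 4 exists, so m is irreducible over GF(2).

Yes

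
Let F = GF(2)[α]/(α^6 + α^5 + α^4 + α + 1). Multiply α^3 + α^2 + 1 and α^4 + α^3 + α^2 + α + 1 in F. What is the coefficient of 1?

Multiply in GF(2)[α]: (α^3 + α^2 + 1)·(α^4 + α^3 + α^2 + α + 1) = α^7 + α^4 + α^3 + α + 1.
Reduce using α^6 ≡ α^5 + α^4 + α + 1 (mod α^6 + α^5 + α^4 + α + 1).
Reduced: α^3 + α^2 + α.

0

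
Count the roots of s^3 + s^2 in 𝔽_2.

Write h(s) = s^3 + s^2.
Evaluate at each of the 2 elements of 𝔽_2:
h(0) = 0 → root; h(1) = 0 → root.
Roots: {0, 1}.

2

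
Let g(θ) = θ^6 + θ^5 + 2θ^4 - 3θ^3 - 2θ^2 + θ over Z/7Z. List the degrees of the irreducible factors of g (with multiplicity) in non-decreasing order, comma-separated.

Linear factors from roots: (θ), (θ - 1), (θ - 2).
Complete factorization: g(θ) = (θ)·(θ - 2)·(θ - 1)^2·(θ^2 - 2θ + 3).
Factor degrees with multiplicity: 1 + 1 + 1 + 1 + 2 = 6.

1, 1, 1, 1, 2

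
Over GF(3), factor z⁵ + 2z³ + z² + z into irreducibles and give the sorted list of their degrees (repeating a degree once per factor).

1, 1, 3

Write f(z) = z⁵ + 2z³ + z² + z.
Roots in GF(3): f(0) = 0 → root; f(1) = 2; f(2) = 0 → root.
Linear factors from roots: (z), (z + 1).
Complete factorization: f(z) = (z)·(z + 1)·(z³ + 2z² + 1).
Factor degrees with multiplicity: 1 + 1 + 3 = 5.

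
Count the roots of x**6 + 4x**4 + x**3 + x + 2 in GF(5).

3

Write h(x) = x**6 + 4x**4 + x**3 + x + 2.
Evaluate at each of the 5 elements of GF(5):
h(0) = 2; h(1) = 4; h(2) = 0 → root; h(3) = 0 → root; h(4) = 0 → root.
Roots: {2, 3, 4}.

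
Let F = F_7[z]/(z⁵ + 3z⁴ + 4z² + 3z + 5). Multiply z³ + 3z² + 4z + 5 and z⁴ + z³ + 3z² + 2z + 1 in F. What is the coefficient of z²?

Multiply in F_7[z]: (z³ + 3z² + 4z + 5)·(z⁴ + z³ + 3z² + 2z + 1) = z⁷ + 4z⁶ + 3z⁵ + 6z⁴ + 3z³ + 5z² + 5.
Reduce using z⁵ ≡ 4z⁴ + 3z² + 4z + 2 (mod z⁵ + 3z⁴ + 4z² + 3z + 5).
Reduced: 2z⁴ + 3z³ + 4z² + 2z + 5.

4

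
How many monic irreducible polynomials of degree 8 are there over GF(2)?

x^(2^8) − x is the product of all monic irreducibles of degree dividing 8; Möbius inversion gives N = (1/8) Σ μ(8/d)·2^d.
Divisors of 8: 1, 2, 4, 8; μ(8/d) for each: 0, 0, -1, 1.
Σ = − 2^4 + 2^8 = 240.
N = 240/8 = 30.

30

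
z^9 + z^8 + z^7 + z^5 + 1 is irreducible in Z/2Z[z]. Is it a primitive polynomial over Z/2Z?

No

Write f(z) = z^9 + z^8 + z^7 + z^5 + 1.
|GF(2^9)^×| = 2^9 − 1 = 511. Prime factorization: 511 = 7·73.
f is primitive ⇔ z has order 511 in GF(2)[z]/(f), i.e. z^(511/q) ≠ 1 for each prime q | 511.
z^(73) mod f = 1
z^(7) mod f = z^7.
Since z^(73) = 1, the order of z divides 73 < 511; not primitive.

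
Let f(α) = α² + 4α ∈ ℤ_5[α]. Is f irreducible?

No

Check for roots in ℤ_5: f(0) = 0 → root; f(1) = 0 → root; f(2) = 2; f(3) = 1; f(4) = 2.
f(0) = 0, so (α) divides f(α); f is reducible.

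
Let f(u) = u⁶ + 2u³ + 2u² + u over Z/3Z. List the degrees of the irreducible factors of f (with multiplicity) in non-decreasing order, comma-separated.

1, 1, 1, 1, 2

Roots in Z/3Z: f(0) = 0 → root; f(1) = 0 → root; f(2) = 0 → root.
Linear factors from roots: (u), (u + 2), (u + 1).
Complete factorization: f(u) = (u)·(u + 2)·(u + 1)^2·(u² + 2u + 2).
Factor degrees with multiplicity: 1 + 1 + 1 + 1 + 2 = 6.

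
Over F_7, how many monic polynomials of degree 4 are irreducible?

x^(7^4) − x is the product of all monic irreducibles of degree dividing 4; Möbius inversion gives N = (1/4) Σ μ(4/d)·7^d.
Divisors of 4: 1, 2, 4; μ(4/d) for each: 0, -1, 1.
Σ = − 7^2 + 7^4 = 2352.
N = 2352/4 = 588.

588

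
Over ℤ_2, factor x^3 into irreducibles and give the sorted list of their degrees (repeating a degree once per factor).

Write f(x) = x^3.
Roots in ℤ_2: f(0) = 0 → root; f(1) = 1.
Linear factors from roots: (x).
Complete factorization: f(x) = (x)^3.
Factor degrees with multiplicity: 1 + 1 + 1 = 3.

1, 1, 1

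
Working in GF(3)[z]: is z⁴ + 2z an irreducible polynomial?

Write g(z) = z⁴ + 2z.
Check for roots in GF(3): g(0) = 0 → root; g(1) = 0 → root; g(2) = 2.
g(0) = 0, so (z) divides g(z); g is reducible.

No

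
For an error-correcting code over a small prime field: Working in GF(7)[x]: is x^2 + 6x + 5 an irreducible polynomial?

No

Write P(x) = x^2 + 6x + 5.
Check for roots in GF(7): P(0) = 5; P(1) = 5; P(2) = 0 → root; P(3) = 4; P(4) = 3; P(5) = 4; P(6) = 0 → root.
P(2) = 0, so (x − 2) divides P(x); P is reducible.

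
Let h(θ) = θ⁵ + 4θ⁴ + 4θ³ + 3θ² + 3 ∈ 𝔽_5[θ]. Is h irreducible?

Check for roots in 𝔽_5: h(0) = 3; h(1) = 0 → root; h(2) = 3; h(3) = 0 → root; h(4) = 0 → root.
h(1) = 0, so (θ − 1) divides h(θ); h is reducible.

No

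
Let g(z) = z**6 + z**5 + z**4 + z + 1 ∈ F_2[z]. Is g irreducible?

Yes

Check for roots in F_2: g(0) = 1; g(1) = 1.
No roots, so no linear factors.
Monic irreducibles of degree 2 over GF(2): z**2 + z + 1.
None of them divide g (all give nonzero remainder).
Monic irreducibles of degree 3 over GF(2): z**3 + z + 1, z**3 + z**2 + 1.
None of them divide g (all give nonzero remainder).
No irreducible factor of degree ≤ 3 exists, so g is irreducible over GF(2).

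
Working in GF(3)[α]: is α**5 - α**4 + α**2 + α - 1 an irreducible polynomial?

Write P(α) = α**5 - α**4 + α**2 + α - 1.
Check for roots in GF(3): P(0) = 2; P(1) = 1; P(2) = 0 → root.
P(2) = 0, so (α − 2) divides P(α); P is reducible.

No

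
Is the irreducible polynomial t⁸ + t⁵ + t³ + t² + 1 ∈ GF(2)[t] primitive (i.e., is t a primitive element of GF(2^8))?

Yes

Write f(t) = t⁸ + t⁵ + t³ + t² + 1.
|GF(2^8)^×| = 2^8 − 1 = 255. Prime factorization: 255 = 3·5·17.
f is primitive ⇔ t has order 255 in GF(2)[t]/(f), i.e. t^(255/q) ≠ 1 for each prime q | 255.
t^(85) mod f = t⁷ + t⁵ + t⁴ + t³ + t² + t.
t^(51) mod f = t⁷ + t⁶ + t⁴ + t³ + t².
t^(15) mod f = t⁷ + t⁶ + t⁵ + t².
None equal 1, so t has full order 255; f is primitive.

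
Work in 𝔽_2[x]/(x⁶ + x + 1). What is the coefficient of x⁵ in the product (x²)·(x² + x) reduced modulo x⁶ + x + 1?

0

Multiply in 𝔽_2[x]: (x²)·(x² + x) = x⁴ + x³.
Reduced: x⁴ + x³.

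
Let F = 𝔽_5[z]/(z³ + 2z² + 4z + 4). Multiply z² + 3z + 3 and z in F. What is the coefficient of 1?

1

Multiply in 𝔽_5[z]: (z² + 3z + 3)·(z) = z³ + 3z² + 3z.
Reduce using z³ ≡ 3z² + z + 1 (mod z³ + 2z² + 4z + 4).
Reduced: z² + 4z + 1.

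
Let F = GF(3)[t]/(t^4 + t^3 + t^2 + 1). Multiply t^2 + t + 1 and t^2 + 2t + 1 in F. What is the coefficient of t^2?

Multiply in GF(3)[t]: (t^2 + t + 1)·(t^2 + 2t + 1) = t^4 + t^2 + 1.
Reduce using t^4 ≡ 2t^3 + 2t^2 + 2 (mod t^4 + t^3 + t^2 + 1).
Reduced: 2t^3.

0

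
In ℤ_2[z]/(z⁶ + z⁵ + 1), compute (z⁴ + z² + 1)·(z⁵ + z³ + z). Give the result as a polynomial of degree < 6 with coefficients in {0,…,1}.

z^3 + z^2 + 1

Multiply in ℤ_2[z]: (z⁴ + z² + 1)·(z⁵ + z³ + z) = z⁹ + z⁵ + z.
Reduce using z⁶ ≡ z⁵ + 1 (mod z⁶ + z⁵ + 1).
Reduced: z³ + z² + 1.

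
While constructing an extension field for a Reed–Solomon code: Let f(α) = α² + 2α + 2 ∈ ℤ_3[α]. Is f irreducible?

Yes

Check for roots in ℤ_3: f(0) = 2; f(1) = 2; f(2) = 1.
No roots. A degree-2 polynomial over a field with no linear factor is irreducible.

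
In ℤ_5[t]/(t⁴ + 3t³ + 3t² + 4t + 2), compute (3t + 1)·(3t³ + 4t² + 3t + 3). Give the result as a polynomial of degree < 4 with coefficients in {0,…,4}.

Multiply in ℤ_5[t]: (3t + 1)·(3t³ + 4t² + 3t + 3) = 4t⁴ + 3t² + 2t + 3.
Reduce using t⁴ ≡ 2t³ + 2t² + t + 3 (mod t⁴ + 3t³ + 3t² + 4t + 2).
Reduced: 3t³ + t² + t.

3t^3 + t^2 + t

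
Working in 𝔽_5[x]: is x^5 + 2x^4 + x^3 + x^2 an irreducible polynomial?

Write m(x) = x^5 + 2x^4 + x^3 + x^2.
Check for roots in 𝔽_5: m(0) = 0 → root; m(1) = 0 → root; m(2) = 1; m(3) = 1; m(4) = 1.
m(0) = 0, so (x) divides m(x); m is reducible.

No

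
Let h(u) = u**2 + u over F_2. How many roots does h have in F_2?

Evaluate at each of the 2 elements of F_2:
h(0) = 0 → root; h(1) = 0 → root.
Roots: {0, 1}.

2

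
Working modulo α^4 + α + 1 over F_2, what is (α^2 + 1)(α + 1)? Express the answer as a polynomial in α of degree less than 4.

α^3 + α^2 + α + 1

Multiply in F_2[α]: (α^2 + 1)·(α + 1) = α^3 + α^2 + α + 1.
Reduced: α^3 + α^2 + α + 1.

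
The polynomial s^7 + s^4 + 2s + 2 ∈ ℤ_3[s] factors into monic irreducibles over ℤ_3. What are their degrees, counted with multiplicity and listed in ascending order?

Write g(s) = s^7 + s^4 + 2s + 2.
Roots in ℤ_3: g(0) = 2; g(1) = 0 → root; g(2) = 0 → root.
Linear factors from roots: (s + 2), (s + 1).
Complete factorization: g(s) = (s + 1)·(s + 2)·(s^2 + 2s + 2)·(s^3 + s^2 + 2).
Factor degrees with multiplicity: 1 + 1 + 2 + 3 = 7.

1, 1, 2, 3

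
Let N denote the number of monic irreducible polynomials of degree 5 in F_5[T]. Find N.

x^(5^5) − x is the product of all monic irreducibles of degree dividing 5; Möbius inversion gives N = (1/5) Σ μ(5/d)·5^d.
Divisors of 5: 1, 5; μ(5/d) for each: -1, 1.
Σ = − 5^1 + 5^5 = 3120.
N = 3120/5 = 624.

624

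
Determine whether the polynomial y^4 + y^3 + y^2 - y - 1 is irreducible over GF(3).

Write h(y) = y^4 + y^3 + y^2 - y - 1.
Check for roots in GF(3): h(0) = 2; h(1) = 1; h(2) = 1.
No roots, so no linear factors.
Monic irreducibles of degree 2 over GF(3): y^2 + 1, y^2 + y - 1, y^2 - y - 1.
None of them divide h (all give nonzero remainder).
No irreducible factor of degree ≤ 2 exists, so h is irreducible over GF(3).

Yes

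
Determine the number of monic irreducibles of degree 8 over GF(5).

48750

x^(5^8) − x is the product of all monic irreducibles of degree dividing 8; Möbius inversion gives N = (1/8) Σ μ(8/d)·5^d.
Divisors of 8: 1, 2, 4, 8; μ(8/d) for each: 0, 0, -1, 1.
Σ = − 5^4 + 5^8 = 390000.
N = 390000/8 = 48750.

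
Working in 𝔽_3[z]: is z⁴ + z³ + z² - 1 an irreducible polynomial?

No

Write g(z) = z⁴ + z³ + z² - 1.
Check for roots in 𝔽_3: g(0) = 2; g(1) = 2; g(2) = 0 → root.
g(2) = 0, so (z − 2) divides g(z); g is reducible.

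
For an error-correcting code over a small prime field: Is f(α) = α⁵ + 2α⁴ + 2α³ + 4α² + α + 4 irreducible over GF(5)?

Yes

Check for roots in GF(5): f(0) = 4; f(1) = 4; f(2) = 2; f(3) = 2; f(4) = 1.
No roots, so no linear factors.
Degree-2 irreducible divisors: test the 10 monic irreducibles of degree 2 over GF(5).
None of them divide f (all give nonzero remainder).
No irreducible factor of degree ≤ 2 exists, so f is irreducible over GF(5).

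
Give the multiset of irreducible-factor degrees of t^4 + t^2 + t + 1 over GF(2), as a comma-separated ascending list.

1, 3

Write h(t) = t^4 + t^2 + t + 1.
Roots in GF(2): h(0) = 1; h(1) = 0 → root.
Linear factors from roots: (t + 1).
Complete factorization: h(t) = (t + 1)·(t^3 + t^2 + 1).
Factor degrees with multiplicity: 1 + 3 = 4.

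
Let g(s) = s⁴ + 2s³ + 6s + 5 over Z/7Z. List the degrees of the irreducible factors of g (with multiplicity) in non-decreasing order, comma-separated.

Linear factors from roots: (s + 6), (s + 5), (s + 3), (s + 2).
Complete factorization: g(s) = (s + 2)·(s + 3)·(s + 5)·(s + 6).
Factor degrees with multiplicity: 1 + 1 + 1 + 1 = 4.

1, 1, 1, 1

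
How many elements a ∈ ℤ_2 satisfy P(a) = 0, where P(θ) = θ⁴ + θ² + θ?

1

Evaluate at each of the 2 elements of ℤ_2:
P(0) = 0 → root; P(1) = 1.
Roots: {0}.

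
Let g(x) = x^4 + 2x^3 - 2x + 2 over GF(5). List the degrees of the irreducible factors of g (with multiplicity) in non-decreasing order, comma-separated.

1, 3

Roots in GF(5): g(0) = 2; g(1) = 3; g(2) = 0 → root; g(3) = 1; g(4) = 3.
Linear factors from roots: (x - 2).
Complete factorization: g(x) = (x - 2)·(x^3 - x^2 - 2x - 1).
Factor degrees with multiplicity: 1 + 3 = 4.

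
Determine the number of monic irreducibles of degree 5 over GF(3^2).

Gauss's count: N_{9}(5) = (1/5) Σ_{d|5} μ(5/d)·9^d.
Divisors of 5: 1, 5; μ(5/d) for each: -1, 1.
Σ = − 9^1 + 9^5 = 59040.
N = 59040/5 = 11808.

11808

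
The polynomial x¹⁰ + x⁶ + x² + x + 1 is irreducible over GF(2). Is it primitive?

No

Write f(x) = x¹⁰ + x⁶ + x² + x + 1.
|GF(2^10)^×| = 2^10 − 1 = 1023. Prime factorization: 1023 = 3·11·31.
f is primitive ⇔ x has order 1023 in GF(2)[x]/(f), i.e. x^(1023/q) ≠ 1 for each prime q | 1023.
x^(341) mod f = 1
x^(93) mod f = x⁹ + x⁸ + x⁷ + x⁴ + x³ + x².
x^(33) mod f = x⁷ + x⁶ + x⁵ + x⁴ + x² + x.
Since x^(341) = 1, the order of x divides 341 < 1023; not primitive.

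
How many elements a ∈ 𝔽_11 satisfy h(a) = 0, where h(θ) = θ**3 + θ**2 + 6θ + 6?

Evaluate at each of the 11 elements of 𝔽_11:
h(0) = 6; h(1) = 3; h(2) = 8; h(3) = 5; h(4) = 0 → root; h(5) = 10; h(6) = 8; h(7) = 0 → root; h(8) = 3; h(9) = 1; h(10) = 0 → root.
Roots: {4, 7, 10}.

3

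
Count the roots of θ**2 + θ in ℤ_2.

2

Write g(θ) = θ**2 + θ.
Evaluate at each of the 2 elements of ℤ_2:
g(0) = 0 → root; g(1) = 0 → root.
Roots: {0, 1}.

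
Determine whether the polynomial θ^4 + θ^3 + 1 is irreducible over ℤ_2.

Write h(θ) = θ^4 + θ^3 + 1.
Check for roots in ℤ_2: h(0) = 1; h(1) = 1.
No roots, so no linear factors.
Monic irreducibles of degree 2 over GF(2): θ^2 + θ + 1.
None of them divide h (all give nonzero remainder).
No irreducible factor of degree ≤ 2 exists, so h is irreducible over GF(2).

Yes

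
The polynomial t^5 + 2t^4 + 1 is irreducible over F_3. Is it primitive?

Yes

Write f(t) = t^5 + 2t^4 + 1.
|GF(3^5)^×| = 3^5 − 1 = 242. Prime factorization: 242 = 2·11^2.
f is primitive ⇔ t has order 242 in GF(3)[t]/(f), i.e. t^(242/q) ≠ 1 for each prime q | 242.
t^(121) mod f = 2.
t^(22) mod f = 2t^2 + 2t + 1.
None equal 1, so t has full order 242; f is primitive.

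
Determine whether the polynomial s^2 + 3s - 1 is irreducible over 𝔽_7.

Yes

Write P(s) = s^2 + 3s - 1.
Check for roots in 𝔽_7: P(0) = 6; P(1) = 3; P(2) = 2; P(3) = 3; P(4) = 6; P(5) = 4; P(6) = 4.
No roots. A degree-2 polynomial over a field with no linear factor is irreducible.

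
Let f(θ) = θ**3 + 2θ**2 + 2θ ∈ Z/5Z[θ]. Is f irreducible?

Check for roots in Z/5Z: f(0) = 0 → root; f(1) = 0 → root; f(2) = 0 → root; f(3) = 1; f(4) = 4.
f(0) = 0, so (θ) divides f(θ); f is reducible.

No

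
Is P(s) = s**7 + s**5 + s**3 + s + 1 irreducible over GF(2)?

Check for roots in GF(2): P(0) = 1; P(1) = 1.
No roots, so no linear factors.
Monic irreducibles of degree 2 over GF(2): s**2 + s + 1.
None of them divide P (all give nonzero remainder).
Monic irreducibles of degree 3 over GF(2): s**3 + s + 1, s**3 + s**2 + 1.
None of them divide P (all give nonzero remainder).
No irreducible factor of degree ≤ 3 exists, so P is irreducible over GF(2).

Yes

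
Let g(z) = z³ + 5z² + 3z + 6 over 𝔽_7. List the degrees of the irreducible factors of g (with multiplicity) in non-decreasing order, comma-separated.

Linear factors from roots: (z + 1).
Complete factorization: g(z) = (z + 1)·(z² + 4z + 6).
Factor degrees with multiplicity: 1 + 2 = 3.

1, 2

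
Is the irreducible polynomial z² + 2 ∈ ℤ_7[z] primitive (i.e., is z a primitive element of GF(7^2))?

Write f(z) = z² + 2.
|GF(7^2)^×| = 7^2 − 1 = 48. Prime factorization: 48 = 2^4·3.
f is primitive ⇔ z has order 48 in GF(7)[z]/(f), i.e. z^(48/q) ≠ 1 for each prime q | 48.
z^(24) mod f = 1
z^(16) mod f = 4.
Since z^(24) = 1, the order of z divides 24 < 48; not primitive.

No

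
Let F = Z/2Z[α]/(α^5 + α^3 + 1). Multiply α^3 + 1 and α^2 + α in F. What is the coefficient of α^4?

Multiply in Z/2Z[α]: (α^3 + 1)·(α^2 + α) = α^5 + α^4 + α^2 + α.
Reduce using α^5 ≡ α^3 + 1 (mod α^5 + α^3 + 1).
Reduced: α^4 + α^3 + α^2 + α + 1.

1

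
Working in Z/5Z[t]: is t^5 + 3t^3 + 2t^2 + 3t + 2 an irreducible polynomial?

Write m(t) = t^5 + 3t^3 + 2t^2 + 3t + 2.
Check for roots in Z/5Z: m(0) = 2; m(1) = 1; m(2) = 2; m(3) = 3; m(4) = 2.
No roots, so no linear factors.
Degree-2 irreducible divisors: test the 10 monic irreducibles of degree 2 over GF(5).
None of them divide m (all give nonzero remainder).
No irreducible factor of degree ≤ 2 exists, so m is irreducible over GF(5).

Yes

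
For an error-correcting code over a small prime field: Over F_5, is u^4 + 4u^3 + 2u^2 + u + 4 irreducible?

Yes

Write g(u) = u^4 + 4u^3 + 2u^2 + u + 4.
Check for roots in F_5: g(0) = 4; g(1) = 2; g(2) = 2; g(3) = 4; g(4) = 2.
No roots, so no linear factors.
Degree-2 irreducible divisors: test the 10 monic irreducibles of degree 2 over GF(5).
None of them divide g (all give nonzero remainder).
No irreducible factor of degree ≤ 2 exists, so g is irreducible over GF(5).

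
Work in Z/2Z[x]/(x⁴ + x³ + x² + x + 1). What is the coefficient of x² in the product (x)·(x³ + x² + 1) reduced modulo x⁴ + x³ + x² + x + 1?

Multiply in Z/2Z[x]: (x)·(x³ + x² + 1) = x⁴ + x³ + x.
Reduce using x⁴ ≡ x³ + x² + x + 1 (mod x⁴ + x³ + x² + x + 1).
Reduced: x² + 1.

1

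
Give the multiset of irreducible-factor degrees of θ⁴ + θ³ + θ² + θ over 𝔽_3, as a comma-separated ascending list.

Write h(θ) = θ⁴ + θ³ + θ² + θ.
Roots in 𝔽_3: h(0) = 0 → root; h(1) = 1; h(2) = 0 → root.
Linear factors from roots: (θ), (θ + 1).
Complete factorization: h(θ) = (θ)·(θ + 1)·(θ² + 1).
Factor degrees with multiplicity: 1 + 1 + 2 = 4.

1, 1, 2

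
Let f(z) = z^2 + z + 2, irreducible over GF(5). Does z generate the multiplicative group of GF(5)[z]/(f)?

Yes

|GF(5^2)^×| = 5^2 − 1 = 24. Prime factorization: 24 = 2^3·3.
f is primitive ⇔ z has order 24 in GF(5)[z]/(f), i.e. z^(24/q) ≠ 1 for each prime q | 24.
z^(12) mod f = 4.
z^(8) mod f = 3z + 1.
None equal 1, so z has full order 24; f is primitive.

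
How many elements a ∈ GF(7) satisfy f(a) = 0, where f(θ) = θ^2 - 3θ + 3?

Evaluate at each of the 7 elements of GF(7):
f(0) = 3; f(1) = 1; f(2) = 1; f(3) = 3; f(4) = 0 → root; f(5) = 6; f(6) = 0 → root.
Roots: {4, 6}.

2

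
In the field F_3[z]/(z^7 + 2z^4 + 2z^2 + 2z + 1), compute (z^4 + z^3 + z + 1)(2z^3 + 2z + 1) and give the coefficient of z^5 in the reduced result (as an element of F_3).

Multiply in F_3[z]: (z^4 + z^3 + z + 1)·(2z^3 + 2z + 1) = 2z^7 + 2z^6 + 2z^5 + 2z^4 + 2z^2 + 1.
Reduce using z^7 ≡ z^4 + z^2 + z + 2 (mod z^7 + 2z^4 + 2z^2 + 2z + 1).
Reduced: 2z^6 + 2z^5 + z^4 + z^2 + 2z + 2.

2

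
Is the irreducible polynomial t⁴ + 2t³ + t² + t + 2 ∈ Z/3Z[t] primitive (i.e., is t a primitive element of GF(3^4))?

Write f(t) = t⁴ + 2t³ + t² + t + 2.
|GF(3^4)^×| = 3^4 − 1 = 80. Prime factorization: 80 = 2^4·5.
f is primitive ⇔ t has order 80 in GF(3)[t]/(f), i.e. t^(80/q) ≠ 1 for each prime q | 80.
t^(40) mod f = 2.
t^(16) mod f = t³ + 1.
None equal 1, so t has full order 80; f is primitive.

Yes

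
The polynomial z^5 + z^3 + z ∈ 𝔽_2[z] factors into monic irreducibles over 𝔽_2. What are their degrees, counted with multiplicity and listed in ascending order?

1, 2, 2

Write f(z) = z^5 + z^3 + z.
Roots in 𝔽_2: f(0) = 0 → root; f(1) = 1.
Linear factors from roots: (z).
Complete factorization: f(z) = (z)·(z^2 + z + 1)^2.
Factor degrees with multiplicity: 1 + 2 + 2 = 5.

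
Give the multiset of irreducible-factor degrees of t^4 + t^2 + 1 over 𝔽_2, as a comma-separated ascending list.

Write f(t) = t^4 + t^2 + 1.
Roots in 𝔽_2: f(0) = 1; f(1) = 1.
Complete factorization: f(t) = (t^2 + t + 1)^2.
Factor degrees with multiplicity: 2 + 2 = 4.

2, 2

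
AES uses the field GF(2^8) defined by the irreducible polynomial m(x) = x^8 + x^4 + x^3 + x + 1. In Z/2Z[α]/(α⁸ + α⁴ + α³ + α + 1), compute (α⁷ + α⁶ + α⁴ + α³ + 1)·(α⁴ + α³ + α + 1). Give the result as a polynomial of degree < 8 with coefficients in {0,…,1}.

Multiply in Z/2Z[α]: (α⁷ + α⁶ + α⁴ + α³ + 1)·(α⁴ + α³ + α + 1) = α¹¹ + α⁹ + α⁵ + α⁴ + α + 1.
Reduce using α⁸ ≡ α⁴ + α³ + α + 1 (mod α⁸ + α⁴ + α³ + α + 1).
Reduced: α⁷ + α⁶ + α⁴ + α³ + α² + 1.

α^7 + α^6 + α^4 + α^3 + α^2 + 1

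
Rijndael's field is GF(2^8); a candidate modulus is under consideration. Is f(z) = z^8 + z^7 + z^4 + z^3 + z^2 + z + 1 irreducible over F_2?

Check for roots in F_2: f(0) = 1; f(1) = 1.
No roots, so no linear factors.
Monic irreducibles of degree 2 over GF(2): z^2 + z + 1.
None of them divide f (all give nonzero remainder).
Monic irreducibles of degree 3 over GF(2): z^3 + z + 1, z^3 + z^2 + 1.
None of them divide f (all give nonzero remainder).
Monic irreducibles of degree 4 over GF(2): z^4 + z + 1, z^4 + z^3 + 1, z^4 + z^3 + z^2 + z + 1.
None of them divide f (all give nonzero remainder).
No irreducible factor of degree ≤ 4 exists, so f is irreducible over GF(2).

Yes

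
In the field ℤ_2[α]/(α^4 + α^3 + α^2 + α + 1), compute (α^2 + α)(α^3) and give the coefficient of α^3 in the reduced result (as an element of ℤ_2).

Multiply in ℤ_2[α]: (α^2 + α)·(α^3) = α^5 + α^4.
Reduce using α^4 ≡ α^3 + α^2 + α + 1 (mod α^4 + α^3 + α^2 + α + 1).
Reduced: α^3 + α^2 + α.

1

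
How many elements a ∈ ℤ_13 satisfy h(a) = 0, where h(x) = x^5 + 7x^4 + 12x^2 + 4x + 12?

Evaluate at each of the 13 elements of ℤ_13:
h(0) = 12; h(1) = 10; h(2) = 4; h(3) = 6; h(4) = 7; h(5) = 6; h(6) = 0 → root; h(7) = 0 → root; h(8) = 8; h(9) = 7; h(10) = 3; h(11) = 2; h(12) = 0 → root.
Roots: {6, 7, 12}.

3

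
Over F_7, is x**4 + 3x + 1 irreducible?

Write P(x) = x**4 + 3x + 1.
Check for roots in F_7: P(0) = 1; P(1) = 5; P(2) = 2; P(3) = 0 → root; P(4) = 3; P(5) = 4; P(6) = 6.
P(3) = 0, so (x − 3) divides P(x); P is reducible.

No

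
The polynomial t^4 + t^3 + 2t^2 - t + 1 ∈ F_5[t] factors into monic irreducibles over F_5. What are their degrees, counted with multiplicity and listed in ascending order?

Write h(t) = t^4 + t^3 + 2t^2 - t + 1.
Roots in F_5: h(0) = 1; h(1) = 4; h(2) = 1; h(3) = 4; h(4) = 4.
Complete factorization: h(t) = (t^2 - 2t - 1)^2.
Factor degrees with multiplicity: 2 + 2 = 4.

2, 2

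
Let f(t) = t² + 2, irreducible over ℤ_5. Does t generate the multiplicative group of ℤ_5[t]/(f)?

|GF(5^2)^×| = 5^2 − 1 = 24. Prime factorization: 24 = 2^3·3.
f is primitive ⇔ t has order 24 in GF(5)[t]/(f), i.e. t^(24/q) ≠ 1 for each prime q | 24.
t^(12) mod f = 4.
t^(8) mod f = 1
Since t^(8) = 1, the order of t divides 8 < 24; not primitive.

No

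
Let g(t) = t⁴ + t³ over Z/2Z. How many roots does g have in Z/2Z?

2

Evaluate at each of the 2 elements of Z/2Z:
g(0) = 0 → root; g(1) = 0 → root.
Roots: {0, 1}.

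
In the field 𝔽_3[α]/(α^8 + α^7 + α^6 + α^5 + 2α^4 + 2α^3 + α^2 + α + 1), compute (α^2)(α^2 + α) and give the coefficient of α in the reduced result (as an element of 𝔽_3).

Multiply in 𝔽_3[α]: (α^2)·(α^2 + α) = α^4 + α^3.
Reduced: α^4 + α^3.

0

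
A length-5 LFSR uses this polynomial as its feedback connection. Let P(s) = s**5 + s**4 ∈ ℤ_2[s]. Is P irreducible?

No

Check for roots in ℤ_2: P(0) = 0 → root; P(1) = 0 → root.
P(0) = 0, so (s) divides P(s); P is reducible.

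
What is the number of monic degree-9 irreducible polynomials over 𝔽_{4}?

By the necklace-counting formula, N_4(9) = (1/9) Σ_{d|9} μ(9/d)·4^d.
Divisors of 9: 1, 3, 9; μ(9/d) for each: 0, -1, 1.
Σ = − 4^3 + 4^9 = 262080.
N = 262080/9 = 29120.

29120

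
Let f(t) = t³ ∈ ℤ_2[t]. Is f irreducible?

Check for roots in ℤ_2: f(0) = 0 → root; f(1) = 1.
f(0) = 0, so (t) divides f(t); f is reducible.

No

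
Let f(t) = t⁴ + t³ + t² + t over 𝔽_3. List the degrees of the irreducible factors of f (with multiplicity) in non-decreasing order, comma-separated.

1, 1, 2

Roots in 𝔽_3: f(0) = 0 → root; f(1) = 1; f(2) = 0 → root.
Linear factors from roots: (t), (t + 1).
Complete factorization: f(t) = (t)·(t + 1)·(t² + 1).
Factor degrees with multiplicity: 1 + 1 + 2 = 4.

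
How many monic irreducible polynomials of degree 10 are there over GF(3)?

5880

The number of monic irreducibles of degree 10 over GF(3) is (1/10)·Σ_{d∣10} μ(10/d) 3^d.
Divisors of 10: 1, 2, 5, 10; μ(10/d) for each: 1, -1, -1, 1.
Σ = 3^1 − 3^2 − 3^5 + 3^10 = 58800.
N = 58800/10 = 5880.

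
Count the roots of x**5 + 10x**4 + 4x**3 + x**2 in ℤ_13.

Write g(x) = x**5 + 10x**4 + 4x**3 + x**2.
Evaluate at each of the 13 elements of ℤ_13:
g(0) = 0 → root; g(1) = 3; g(2) = 7; g(3) = 0 → root; g(4) = 8; g(5) = 7; g(6) = 4; g(7) = 1; g(8) = 11; g(9) = 9; g(10) = 0 → root; g(11) = 9; g(12) = 6.
Roots: {0, 3, 10}.

3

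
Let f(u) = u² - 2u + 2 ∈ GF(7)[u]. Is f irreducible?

Check for roots in GF(7): f(0) = 2; f(1) = 1; f(2) = 2; f(3) = 5; f(4) = 3; f(5) = 3; f(6) = 5.
No roots. A degree-2 polynomial over a field with no linear factor is irreducible.

Yes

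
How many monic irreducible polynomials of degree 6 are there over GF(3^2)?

88440

By the necklace-counting formula, N_9(6) = (1/6) Σ_{d|6} μ(6/d)·9^d.
Divisors of 6: 1, 2, 3, 6; μ(6/d) for each: 1, -1, -1, 1.
Σ = 9^1 − 9^2 − 9^3 + 9^6 = 530640.
N = 530640/6 = 88440.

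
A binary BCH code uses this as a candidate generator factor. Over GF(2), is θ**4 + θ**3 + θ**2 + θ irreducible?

Write m(θ) = θ**4 + θ**3 + θ**2 + θ.
Check for roots in GF(2): m(0) = 0 → root; m(1) = 0 → root.
m(0) = 0, so (θ) divides m(θ); m is reducible.

No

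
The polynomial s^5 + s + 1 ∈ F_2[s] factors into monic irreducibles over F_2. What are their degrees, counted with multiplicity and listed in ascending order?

Write g(s) = s^5 + s + 1.
Roots in F_2: g(0) = 1; g(1) = 1.
Complete factorization: g(s) = (s^2 + s + 1)·(s^3 + s^2 + 1).
Factor degrees with multiplicity: 2 + 3 = 5.

2, 3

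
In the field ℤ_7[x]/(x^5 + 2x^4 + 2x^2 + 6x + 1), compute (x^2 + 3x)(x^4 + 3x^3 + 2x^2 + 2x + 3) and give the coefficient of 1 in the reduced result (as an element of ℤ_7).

Multiply in ℤ_7[x]: (x^2 + 3x)·(x^4 + 3x^3 + 2x^2 + 2x + 3) = x^6 + 6x^5 + 4x^4 + x^3 + 2x^2 + 2x.
Reduce using x^5 ≡ 5x^4 + 5x^2 + x + 6 (mod x^5 + 2x^4 + 2x^2 + 6x + 1).
Reduced: 3x^4 + 6x^3 + 2x^2 + 5x + 3.

3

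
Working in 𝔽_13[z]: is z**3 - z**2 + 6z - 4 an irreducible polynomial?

Yes

Write m(z) = z**3 - z**2 + 6z - 4.
Check each element of 𝔽_13 for a root: m(0)=9, m(1)=2, m(2)=12, m(3)=6, m(4)=3, m(5)=9, m(6)=4, m(7)=7, m(8)=11, m(9)=9, m(10)=7, m(11)=11, m(12)=1.
No roots. A degree-3 polynomial over a field with no linear factor is irreducible.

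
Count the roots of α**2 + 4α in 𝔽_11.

Write P(α) = α**2 + 4α.
Evaluate at each of the 11 elements of 𝔽_11:
P(0) = 0 → root; P(1) = 5; P(2) = 1; P(3) = 10; P(4) = 10; P(5) = 1; P(6) = 5; P(7) = 0 → root; P(8) = 8; P(9) = 7; P(10) = 8.
Roots: {0, 7}.

2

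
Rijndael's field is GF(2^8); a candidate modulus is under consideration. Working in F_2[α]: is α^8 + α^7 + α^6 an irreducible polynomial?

Write m(α) = α^8 + α^7 + α^6.
Check for roots in F_2: m(0) = 0 → root; m(1) = 1.
m(0) = 0, so (α) divides m(α); m is reducible.

No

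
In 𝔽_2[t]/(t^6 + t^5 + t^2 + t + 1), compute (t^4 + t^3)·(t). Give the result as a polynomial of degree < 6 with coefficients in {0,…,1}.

t^5 + t^4

Multiply in 𝔽_2[t]: (t^4 + t^3)·(t) = t^5 + t^4.
Reduced: t^5 + t^4.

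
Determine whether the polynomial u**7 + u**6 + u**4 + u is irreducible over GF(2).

No

Write g(u) = u**7 + u**6 + u**4 + u.
Check for roots in GF(2): g(0) = 0 → root; g(1) = 0 → root.
g(0) = 0, so (u) divides g(u); g is reducible.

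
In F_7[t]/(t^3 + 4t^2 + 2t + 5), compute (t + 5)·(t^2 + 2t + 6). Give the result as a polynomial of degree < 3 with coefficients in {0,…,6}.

3t^2 + 4

Multiply in F_7[t]: (t + 5)·(t^2 + 2t + 6) = t^3 + 2t + 2.
Reduce using t^3 ≡ 3t^2 + 5t + 2 (mod t^3 + 4t^2 + 2t + 5).
Reduced: 3t^2 + 4.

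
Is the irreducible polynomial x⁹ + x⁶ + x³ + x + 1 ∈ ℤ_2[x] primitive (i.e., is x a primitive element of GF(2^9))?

Write f(x) = x⁹ + x⁶ + x³ + x + 1.
|GF(2^9)^×| = 2^9 − 1 = 511. Prime factorization: 511 = 7·73.
f is primitive ⇔ x has order 511 in GF(2)[x]/(f), i.e. x^(511/q) ≠ 1 for each prime q | 511.
x^(73) mod f = 1
x^(7) mod f = x⁷.
Since x^(73) = 1, the order of x divides 73 < 511; not primitive.

No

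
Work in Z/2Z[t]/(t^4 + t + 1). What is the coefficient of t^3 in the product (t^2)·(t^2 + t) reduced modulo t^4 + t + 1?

Multiply in Z/2Z[t]: (t^2)·(t^2 + t) = t^4 + t^3.
Reduce using t^4 ≡ t + 1 (mod t^4 + t + 1).
Reduced: t^3 + t + 1.

1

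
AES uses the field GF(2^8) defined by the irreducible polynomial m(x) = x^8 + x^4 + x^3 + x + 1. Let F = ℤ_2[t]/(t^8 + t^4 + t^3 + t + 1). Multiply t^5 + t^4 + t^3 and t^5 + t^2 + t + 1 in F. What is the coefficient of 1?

1

Multiply in ℤ_2[t]: (t^5 + t^4 + t^3)·(t^5 + t^2 + t + 1) = t^10 + t^9 + t^8 + t^7 + t^5 + t^3.
Reduce using t^8 ≡ t^4 + t^3 + t + 1 (mod t^8 + t^4 + t^3 + t + 1).
Reduced: t^7 + t^6 + t^5 + t^3 + 1.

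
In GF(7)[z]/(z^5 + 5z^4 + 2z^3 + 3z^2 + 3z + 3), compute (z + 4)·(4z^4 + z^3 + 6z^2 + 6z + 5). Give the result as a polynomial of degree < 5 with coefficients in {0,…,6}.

4z^4 + 2z^3 + 4z^2 + 3z + 1

Multiply in GF(7)[z]: (z + 4)·(4z^4 + z^3 + 6z^2 + 6z + 5) = 4z^5 + 3z^4 + 3z^3 + 2z^2 + z + 6.
Reduce using z^5 ≡ 2z^4 + 5z^3 + 4z^2 + 4z + 4 (mod z^5 + 5z^4 + 2z^3 + 3z^2 + 3z + 3).
Reduced: 4z^4 + 2z^3 + 4z^2 + 3z + 1.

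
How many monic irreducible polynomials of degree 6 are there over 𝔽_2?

x^(2^6) − x is the product of all monic irreducibles of degree dividing 6; Möbius inversion gives N = (1/6) Σ μ(6/d)·2^d.
Divisors of 6: 1, 2, 3, 6; μ(6/d) for each: 1, -1, -1, 1.
Σ = 2^1 − 2^2 − 2^3 + 2^6 = 54.
N = 54/6 = 9.

9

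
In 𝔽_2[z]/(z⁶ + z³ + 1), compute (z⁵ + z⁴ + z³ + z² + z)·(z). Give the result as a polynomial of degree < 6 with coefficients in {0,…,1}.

z^5 + z^4 + z^2 + 1

Multiply in 𝔽_2[z]: (z⁵ + z⁴ + z³ + z² + z)·(z) = z⁶ + z⁵ + z⁴ + z³ + z².
Reduce using z⁶ ≡ z³ + 1 (mod z⁶ + z³ + 1).
Reduced: z⁵ + z⁴ + z² + 1.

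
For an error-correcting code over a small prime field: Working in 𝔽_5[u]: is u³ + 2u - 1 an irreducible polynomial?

Write g(u) = u³ + 2u - 1.
Check for roots in 𝔽_5: g(0) = 4; g(1) = 2; g(2) = 1; g(3) = 2; g(4) = 1.
No roots. A degree-3 polynomial over a field with no linear factor is irreducible.

Yes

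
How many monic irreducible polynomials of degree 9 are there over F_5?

217000

By the necklace-counting formula, N_5(9) = (1/9) Σ_{d|9} μ(9/d)·5^d.
Divisors of 9: 1, 3, 9; μ(9/d) for each: 0, -1, 1.
Σ = − 5^3 + 5^9 = 1953000.
N = 1953000/9 = 217000.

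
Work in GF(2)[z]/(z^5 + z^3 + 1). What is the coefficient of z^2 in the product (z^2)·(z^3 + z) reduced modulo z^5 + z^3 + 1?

Multiply in GF(2)[z]: (z^2)·(z^3 + z) = z^5 + z^3.
Reduce using z^5 ≡ z^3 + 1 (mod z^5 + z^3 + 1).
Reduced: 1.

0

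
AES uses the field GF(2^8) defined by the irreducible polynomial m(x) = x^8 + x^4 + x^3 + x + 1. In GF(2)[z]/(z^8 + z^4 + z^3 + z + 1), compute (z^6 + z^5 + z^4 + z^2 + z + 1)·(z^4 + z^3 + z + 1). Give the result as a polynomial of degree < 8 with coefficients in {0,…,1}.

z^5 + z^4 + z^3 + z^2 + 1

Multiply in GF(2)[z]: (z^6 + z^5 + z^4 + z^2 + z + 1)·(z^4 + z^3 + z + 1) = z^10 + z^6 + z^4 + 1.
Reduce using z^8 ≡ z^4 + z^3 + z + 1 (mod z^8 + z^4 + z^3 + z + 1).
Reduced: z^5 + z^4 + z^3 + z^2 + 1.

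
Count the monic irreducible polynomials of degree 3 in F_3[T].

8

The number of monic irreducibles of degree 3 over GF(3) is (1/3)·Σ_{d∣3} μ(3/d) 3^d.
Divisors of 3: 1, 3; μ(3/d) for each: -1, 1.
Σ = − 3^1 + 3^3 = 24.
N = 24/3 = 8.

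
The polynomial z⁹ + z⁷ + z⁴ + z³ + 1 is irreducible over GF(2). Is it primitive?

No

Write f(z) = z⁹ + z⁷ + z⁴ + z³ + 1.
|GF(2^9)^×| = 2^9 − 1 = 511. Prime factorization: 511 = 7·73.
f is primitive ⇔ z has order 511 in GF(2)[z]/(f), i.e. z^(511/q) ≠ 1 for each prime q | 511.
z^(73) mod f = 1
z^(7) mod f = z⁷.
Since z^(73) = 1, the order of z divides 73 < 511; not primitive.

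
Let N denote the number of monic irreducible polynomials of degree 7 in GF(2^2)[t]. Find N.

2340

By the necklace-counting formula, N_4(7) = (1/7) Σ_{d|7} μ(7/d)·4^d.
Divisors of 7: 1, 7; μ(7/d) for each: -1, 1.
Σ = − 4^1 + 4^7 = 16380.
N = 16380/7 = 2340.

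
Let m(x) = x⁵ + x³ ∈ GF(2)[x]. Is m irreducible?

Check for roots in GF(2): m(0) = 0 → root; m(1) = 0 → root.
m(0) = 0, so (x) divides m(x); m is reducible.

No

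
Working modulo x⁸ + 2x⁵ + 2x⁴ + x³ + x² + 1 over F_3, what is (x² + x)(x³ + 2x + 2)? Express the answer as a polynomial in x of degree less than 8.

Multiply in F_3[x]: (x² + x)·(x³ + 2x + 2) = x⁵ + x⁴ + 2x³ + x² + 2x.
Reduced: x⁵ + x⁴ + 2x³ + x² + 2x.

x^5 + x^4 + 2x^3 + x^2 + 2x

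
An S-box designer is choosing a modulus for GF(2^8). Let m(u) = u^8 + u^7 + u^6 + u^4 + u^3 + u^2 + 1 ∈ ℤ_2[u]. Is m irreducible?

Check for roots in ℤ_2: m(0) = 1; m(1) = 1.
No roots, so no linear factors.
Monic irreducibles of degree 2 over GF(2): u^2 + u + 1.
None of them divide m (all give nonzero remainder).
Monic irreducibles of degree 3 over GF(2): u^3 + u + 1, u^3 + u^2 + 1.
None of them divide m (all give nonzero remainder).
Monic irreducibles of degree 4 over GF(2): u^4 + u + 1, u^4 + u^3 + 1, u^4 + u^3 + u^2 + u + 1.
None of them divide m (all give nonzero remainder).
No irreducible factor of degree ≤ 4 exists, so m is irreducible over GF(2).

Yes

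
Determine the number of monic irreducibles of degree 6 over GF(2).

9

x^(2^6) − x is the product of all monic irreducibles of degree dividing 6; Möbius inversion gives N = (1/6) Σ μ(6/d)·2^d.
Divisors of 6: 1, 2, 3, 6; μ(6/d) for each: 1, -1, -1, 1.
Σ = 2^1 − 2^2 − 2^3 + 2^6 = 54.
N = 54/6 = 9.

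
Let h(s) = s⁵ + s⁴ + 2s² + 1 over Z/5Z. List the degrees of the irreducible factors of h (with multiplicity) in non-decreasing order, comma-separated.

Roots in Z/5Z: h(0) = 1; h(1) = 0 → root; h(2) = 2; h(3) = 3; h(4) = 3.
Linear factors from roots: (s - 1).
Complete factorization: h(s) = (s - 1)·(s² - 2s - 1)·(s² - s + 1).
Factor degrees with multiplicity: 1 + 2 + 2 = 5.

1, 2, 2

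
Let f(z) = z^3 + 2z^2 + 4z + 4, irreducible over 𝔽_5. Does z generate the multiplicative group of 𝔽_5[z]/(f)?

No

|GF(5^3)^×| = 5^3 − 1 = 124. Prime factorization: 124 = 2^2·31.
f is primitive ⇔ z has order 124 in GF(5)[z]/(f), i.e. z^(124/q) ≠ 1 for each prime q | 124.
z^(62) mod f = 1
z^(4) mod f = 4z + 3.
Since z^(62) = 1, the order of z divides 62 < 124; not primitive.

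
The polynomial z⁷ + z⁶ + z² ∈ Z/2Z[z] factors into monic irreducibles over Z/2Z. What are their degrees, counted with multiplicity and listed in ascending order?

1, 1, 2, 3

Write f(z) = z⁷ + z⁶ + z².
Roots in Z/2Z: f(0) = 0 → root; f(1) = 1.
Linear factors from roots: (z).
Complete factorization: f(z) = (z)^2·(z² + z + 1)·(z³ + z + 1).
Factor degrees with multiplicity: 1 + 1 + 2 + 3 = 7.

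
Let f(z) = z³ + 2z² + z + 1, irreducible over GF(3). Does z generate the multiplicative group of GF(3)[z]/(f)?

|GF(3^3)^×| = 3^3 − 1 = 26. Prime factorization: 26 = 2·13.
f is primitive ⇔ z has order 26 in GF(3)[z]/(f), i.e. z^(26/q) ≠ 1 for each prime q | 26.
z^(13) mod f = 2.
z^(2) mod f = z².
None equal 1, so z has full order 26; f is primitive.

Yes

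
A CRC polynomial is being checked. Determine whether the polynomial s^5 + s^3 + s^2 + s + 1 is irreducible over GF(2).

Yes

Write g(s) = s^5 + s^3 + s^2 + s + 1.
Check for roots in GF(2): g(0) = 1; g(1) = 1.
No roots, so no linear factors.
Monic irreducibles of degree 2 over GF(2): s^2 + s + 1.
None of them divide g (all give nonzero remainder).
No irreducible factor of degree ≤ 2 exists, so g is irreducible over GF(2).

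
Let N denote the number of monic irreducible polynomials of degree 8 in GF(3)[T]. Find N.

Gauss's count: N_{3}(8) = (1/8) Σ_{d|8} μ(8/d)·3^d.
Divisors of 8: 1, 2, 4, 8; μ(8/d) for each: 0, 0, -1, 1.
Σ = − 3^4 + 3^8 = 6480.
N = 6480/8 = 810.

810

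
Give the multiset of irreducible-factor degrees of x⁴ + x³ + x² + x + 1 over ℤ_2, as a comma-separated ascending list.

Write f(x) = x⁴ + x³ + x² + x + 1.
Roots in ℤ_2: f(0) = 1; f(1) = 1.
Complete factorization: f(x) = (x⁴ + x³ + x² + x + 1).
Factor degrees with multiplicity: 4 = 4.

4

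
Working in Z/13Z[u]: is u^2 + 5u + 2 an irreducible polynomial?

Write h(u) = u^2 + 5u + 2.
Check each element of Z/13Z for a root: h(0)=2, h(1)=8, h(2)=3, h(3)=0, h(4)=12, h(5)=0, h(6)=3, h(7)=8, h(8)=2, h(9)=11, h(10)=9, h(11)=9, h(12)=11.
h(3) = 0, so (u − 3) divides h(u); h is reducible.

No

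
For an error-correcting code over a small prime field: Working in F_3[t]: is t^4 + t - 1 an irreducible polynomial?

Write g(t) = t^4 + t - 1.
Check for roots in F_3: g(0) = 2; g(1) = 1; g(2) = 2.
No roots, so no linear factors.
Monic irreducibles of degree 2 over GF(3): t^2 + 1, t^2 + t - 1, t^2 - t - 1.
None of them divide g (all give nonzero remainder).
No irreducible factor of degree ≤ 2 exists, so g is irreducible over GF(3).

Yes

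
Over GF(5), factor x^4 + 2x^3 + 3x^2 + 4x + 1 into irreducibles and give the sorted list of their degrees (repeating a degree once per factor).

Write f(x) = x^4 + 2x^3 + 3x^2 + 4x + 1.
Roots in GF(5): f(0) = 1; f(1) = 1; f(2) = 3; f(3) = 0 → root; f(4) = 4.
Linear factors from roots: (x + 2).
Complete factorization: f(x) = (x + 2)·(x^3 + 3x + 3).
Factor degrees with multiplicity: 1 + 3 = 4.

1, 3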